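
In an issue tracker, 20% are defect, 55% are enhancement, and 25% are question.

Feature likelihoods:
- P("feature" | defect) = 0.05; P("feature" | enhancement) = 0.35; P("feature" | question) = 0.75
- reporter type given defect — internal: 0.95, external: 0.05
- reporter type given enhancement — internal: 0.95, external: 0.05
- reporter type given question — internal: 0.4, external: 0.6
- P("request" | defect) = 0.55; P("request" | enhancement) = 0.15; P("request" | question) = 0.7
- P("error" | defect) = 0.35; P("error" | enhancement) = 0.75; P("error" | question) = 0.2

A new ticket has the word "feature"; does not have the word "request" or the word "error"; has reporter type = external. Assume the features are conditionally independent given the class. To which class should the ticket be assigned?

defect: 0.2 × 0.05 × 0.05 × (1−0.55) × (1−0.35) = 0.00014625
enhancement: 0.55 × 0.35 × 0.05 × (1−0.15) × (1−0.75) = 0.0020453125
question: 0.25 × 0.75 × 0.6 × (1−0.7) × (1−0.2) = 0.027
Highest score → question.

question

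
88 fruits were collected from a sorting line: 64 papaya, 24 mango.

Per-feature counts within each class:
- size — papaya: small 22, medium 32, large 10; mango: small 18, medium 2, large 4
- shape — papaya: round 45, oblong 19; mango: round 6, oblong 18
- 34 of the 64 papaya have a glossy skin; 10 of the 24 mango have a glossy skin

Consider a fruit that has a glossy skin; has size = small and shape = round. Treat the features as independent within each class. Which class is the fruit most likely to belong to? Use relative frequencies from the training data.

papaya

papaya: (64/88) × (22/64) × (45/64) × (34/64) = 0.0933837890625
mango: (24/88) × (18/24) × (6/24) × (10/24) ≈ 0.0213068
Highest score → papaya.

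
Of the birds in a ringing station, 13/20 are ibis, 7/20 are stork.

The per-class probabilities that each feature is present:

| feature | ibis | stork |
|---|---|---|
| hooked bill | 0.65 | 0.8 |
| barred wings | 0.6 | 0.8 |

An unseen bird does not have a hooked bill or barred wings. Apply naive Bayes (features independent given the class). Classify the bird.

ibis: 0.65 × (1−0.65) × (1−0.6) = 0.091
stork: 0.35 × (1−0.8) × (1−0.8) = 0.014
Highest score → ibis.

ibis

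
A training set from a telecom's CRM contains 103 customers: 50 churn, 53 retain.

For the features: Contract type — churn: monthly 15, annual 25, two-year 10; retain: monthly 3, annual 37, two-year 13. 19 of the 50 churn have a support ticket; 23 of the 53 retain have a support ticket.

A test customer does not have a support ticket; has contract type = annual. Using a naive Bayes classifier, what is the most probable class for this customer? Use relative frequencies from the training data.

retain

churn: (50/103) × (25/50) × (31/50) ≈ 0.150485
retain: (53/103) × (37/53) × (30/53) ≈ 0.203334
Highest score → retain.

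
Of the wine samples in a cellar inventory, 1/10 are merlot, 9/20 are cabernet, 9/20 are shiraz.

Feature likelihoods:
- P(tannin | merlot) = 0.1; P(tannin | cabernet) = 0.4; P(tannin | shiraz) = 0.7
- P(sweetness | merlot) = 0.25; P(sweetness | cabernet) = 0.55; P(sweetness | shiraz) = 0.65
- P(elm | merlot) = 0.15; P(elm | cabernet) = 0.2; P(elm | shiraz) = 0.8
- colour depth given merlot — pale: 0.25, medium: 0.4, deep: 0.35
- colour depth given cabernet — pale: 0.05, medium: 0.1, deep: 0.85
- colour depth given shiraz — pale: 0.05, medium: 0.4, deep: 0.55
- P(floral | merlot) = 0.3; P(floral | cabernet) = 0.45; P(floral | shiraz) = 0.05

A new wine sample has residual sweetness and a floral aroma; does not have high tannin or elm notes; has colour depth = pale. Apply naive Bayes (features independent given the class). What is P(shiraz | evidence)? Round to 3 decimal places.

merlot: 0.1 × (1−0.1) × 0.25 × (1−0.15) × 0.25 × 0.3 = 0.001434375
cabernet: 0.45 × (1−0.4) × 0.55 × (1−0.2) × 0.05 × 0.45 = 0.002673
shiraz: 0.45 × (1−0.7) × 0.65 × (1−0.8) × 0.05 × 0.05 = 0.000043875
P(shiraz | x) = 0.000043875 / 0.00415125 ≈ 0.011

0.011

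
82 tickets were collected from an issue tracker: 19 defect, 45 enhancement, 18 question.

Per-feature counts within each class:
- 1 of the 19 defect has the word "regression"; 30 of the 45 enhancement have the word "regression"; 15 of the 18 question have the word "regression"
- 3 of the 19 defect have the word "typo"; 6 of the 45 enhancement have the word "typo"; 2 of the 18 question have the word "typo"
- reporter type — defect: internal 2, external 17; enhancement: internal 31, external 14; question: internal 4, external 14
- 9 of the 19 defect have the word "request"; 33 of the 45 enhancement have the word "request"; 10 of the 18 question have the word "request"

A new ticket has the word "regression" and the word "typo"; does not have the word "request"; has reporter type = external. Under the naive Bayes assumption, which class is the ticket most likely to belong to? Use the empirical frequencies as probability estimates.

question

defect: (19/82) × (1/19) × (3/19) × (17/19) × (10/19) ≈ 0.000906767
enhancement: (45/82) × (30/45) × (6/45) × (14/45) × (12/45) ≈ 0.00404697
question: (18/82) × (15/18) × (2/18) × (14/18) × (8/18) ≈ 0.007026
Highest score → question.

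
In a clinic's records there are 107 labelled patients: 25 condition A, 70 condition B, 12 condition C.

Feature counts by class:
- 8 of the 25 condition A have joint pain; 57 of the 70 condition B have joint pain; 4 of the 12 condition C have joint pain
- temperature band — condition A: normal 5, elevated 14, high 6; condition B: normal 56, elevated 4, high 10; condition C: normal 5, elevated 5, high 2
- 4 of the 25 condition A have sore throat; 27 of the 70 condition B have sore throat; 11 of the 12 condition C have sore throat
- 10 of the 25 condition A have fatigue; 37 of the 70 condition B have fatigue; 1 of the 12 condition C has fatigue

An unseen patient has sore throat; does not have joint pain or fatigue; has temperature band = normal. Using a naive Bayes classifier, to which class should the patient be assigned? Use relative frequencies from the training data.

condition A: (25/107) × (17/25) × (5/25) × (4/25) × (15/25) ≈ 0.00305047
condition B: (70/107) × (13/70) × (56/70) × (27/70) × (33/70) ≈ 0.0176739
condition C: (12/107) × (8/12) × (5/12) × (11/12) × (11/12) ≈ 0.0261769
Highest score → condition C.

condition C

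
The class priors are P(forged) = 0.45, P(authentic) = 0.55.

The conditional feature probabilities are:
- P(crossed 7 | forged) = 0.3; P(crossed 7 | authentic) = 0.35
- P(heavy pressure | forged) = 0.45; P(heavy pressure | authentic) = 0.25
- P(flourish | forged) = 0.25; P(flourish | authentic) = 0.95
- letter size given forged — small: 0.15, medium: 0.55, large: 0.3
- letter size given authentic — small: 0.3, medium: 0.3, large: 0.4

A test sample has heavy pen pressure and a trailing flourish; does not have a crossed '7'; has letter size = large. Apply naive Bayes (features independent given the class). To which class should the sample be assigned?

forged: 0.45 × (1−0.3) × 0.45 × 0.25 × 0.3 = 0.01063125
authentic: 0.55 × (1−0.35) × 0.25 × 0.95 × 0.4 = 0.0339625
Highest score → authentic.

authentic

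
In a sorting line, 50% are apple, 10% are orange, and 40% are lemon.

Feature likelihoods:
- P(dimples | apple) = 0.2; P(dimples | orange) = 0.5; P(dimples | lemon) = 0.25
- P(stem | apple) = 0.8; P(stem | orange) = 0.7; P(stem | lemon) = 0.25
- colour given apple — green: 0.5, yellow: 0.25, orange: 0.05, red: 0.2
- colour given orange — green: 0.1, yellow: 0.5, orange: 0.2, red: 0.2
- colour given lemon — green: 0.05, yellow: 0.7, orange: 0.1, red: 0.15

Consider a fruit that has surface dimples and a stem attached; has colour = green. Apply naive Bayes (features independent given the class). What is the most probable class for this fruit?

apple: 0.5 × 0.2 × 0.8 × 0.5 = 0.04
orange: 0.1 × 0.5 × 0.7 × 0.1 = 0.0035
lemon: 0.4 × 0.25 × 0.25 × 0.05 = 0.00125
Highest score → apple.

apple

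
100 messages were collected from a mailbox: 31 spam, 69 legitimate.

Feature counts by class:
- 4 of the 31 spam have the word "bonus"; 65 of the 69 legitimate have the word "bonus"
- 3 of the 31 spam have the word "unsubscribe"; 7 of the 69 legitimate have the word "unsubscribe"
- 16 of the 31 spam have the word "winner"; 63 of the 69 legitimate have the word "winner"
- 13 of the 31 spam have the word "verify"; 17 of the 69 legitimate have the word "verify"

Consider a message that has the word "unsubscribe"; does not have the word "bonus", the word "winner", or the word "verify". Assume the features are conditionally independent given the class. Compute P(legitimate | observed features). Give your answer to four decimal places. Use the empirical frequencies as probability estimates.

0.0350

spam: (31/100) × (27/31) × (3/31) × (15/31) × (18/31) ≈ 0.00734114
legitimate: (69/100) × (4/69) × (7/69) × (6/69) × (52/69) ≈ 0.000265929
P(legitimate | x) = 0.000265929 / 0.007607069 ≈ 0.0350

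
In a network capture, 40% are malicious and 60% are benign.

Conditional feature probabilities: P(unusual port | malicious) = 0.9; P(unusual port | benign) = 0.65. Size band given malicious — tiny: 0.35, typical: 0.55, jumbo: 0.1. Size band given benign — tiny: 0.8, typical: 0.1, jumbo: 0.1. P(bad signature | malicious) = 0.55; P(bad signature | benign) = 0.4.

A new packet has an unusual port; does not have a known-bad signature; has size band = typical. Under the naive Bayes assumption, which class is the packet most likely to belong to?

malicious

malicious: 0.4 × 0.9 × 0.55 × (1−0.55) = 0.0891
benign: 0.6 × 0.65 × 0.1 × (1−0.4) = 0.0234
Highest score → malicious.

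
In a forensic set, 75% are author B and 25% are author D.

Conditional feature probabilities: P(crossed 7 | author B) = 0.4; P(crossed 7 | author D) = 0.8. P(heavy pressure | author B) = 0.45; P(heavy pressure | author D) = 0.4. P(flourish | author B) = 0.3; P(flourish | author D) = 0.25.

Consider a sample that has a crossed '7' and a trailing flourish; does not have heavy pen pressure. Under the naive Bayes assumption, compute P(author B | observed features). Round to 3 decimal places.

0.623

author B: 0.75 × 0.4 × (1−0.45) × 0.3 = 0.0495
author D: 0.25 × 0.8 × (1−0.4) × 0.25 = 0.03
P(author B | x) = 0.0495 / 0.0795 ≈ 0.623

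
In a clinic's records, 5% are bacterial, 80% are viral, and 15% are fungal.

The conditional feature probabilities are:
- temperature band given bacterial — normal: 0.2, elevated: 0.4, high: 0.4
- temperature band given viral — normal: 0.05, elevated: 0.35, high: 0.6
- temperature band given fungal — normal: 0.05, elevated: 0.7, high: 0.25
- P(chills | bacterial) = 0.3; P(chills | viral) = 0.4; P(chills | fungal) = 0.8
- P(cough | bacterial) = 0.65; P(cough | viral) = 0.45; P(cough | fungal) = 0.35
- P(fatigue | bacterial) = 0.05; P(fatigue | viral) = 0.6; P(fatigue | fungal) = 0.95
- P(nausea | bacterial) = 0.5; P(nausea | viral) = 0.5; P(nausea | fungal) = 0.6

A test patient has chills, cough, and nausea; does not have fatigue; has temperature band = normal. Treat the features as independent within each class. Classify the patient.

viral

bacterial: 0.05 × 0.2 × 0.3 × 0.65 × (1−0.05) × 0.5 = 0.00092625
viral: 0.8 × 0.05 × 0.4 × 0.45 × (1−0.6) × 0.5 = 0.00144
fungal: 0.15 × 0.05 × 0.8 × 0.35 × (1−0.95) × 0.6 = 0.000063
Highest score → viral.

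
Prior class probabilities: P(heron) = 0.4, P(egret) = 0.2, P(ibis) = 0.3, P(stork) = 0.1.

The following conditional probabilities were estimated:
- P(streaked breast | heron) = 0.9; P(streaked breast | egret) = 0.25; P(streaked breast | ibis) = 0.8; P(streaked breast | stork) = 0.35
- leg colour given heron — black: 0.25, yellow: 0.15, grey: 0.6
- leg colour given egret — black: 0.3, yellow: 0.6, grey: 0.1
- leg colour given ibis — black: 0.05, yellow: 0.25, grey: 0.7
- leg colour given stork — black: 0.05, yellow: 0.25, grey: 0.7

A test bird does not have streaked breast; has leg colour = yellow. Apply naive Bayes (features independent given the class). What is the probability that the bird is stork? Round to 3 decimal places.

0.128

heron: 0.4 × (1−0.9) × 0.15 = 0.006
egret: 0.2 × (1−0.25) × 0.6 = 0.09
ibis: 0.3 × (1−0.8) × 0.25 = 0.015
stork: 0.1 × (1−0.35) × 0.25 = 0.01625
P(stork | x) = 0.01625 / 0.12725 ≈ 0.128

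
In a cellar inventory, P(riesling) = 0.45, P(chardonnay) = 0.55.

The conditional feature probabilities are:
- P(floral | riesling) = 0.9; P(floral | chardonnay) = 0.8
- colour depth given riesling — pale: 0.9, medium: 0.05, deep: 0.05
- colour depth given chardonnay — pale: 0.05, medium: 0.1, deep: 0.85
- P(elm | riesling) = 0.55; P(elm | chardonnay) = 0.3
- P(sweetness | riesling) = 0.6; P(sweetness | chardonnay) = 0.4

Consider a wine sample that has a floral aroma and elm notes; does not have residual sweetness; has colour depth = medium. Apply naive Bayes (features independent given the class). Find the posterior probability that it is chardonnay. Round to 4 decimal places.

0.6400

riesling: 0.45 × 0.9 × 0.05 × 0.55 × (1−0.6) = 0.004455
chardonnay: 0.55 × 0.8 × 0.1 × 0.3 × (1−0.4) = 0.00792
P(chardonnay | x) = 0.00792 / 0.012375 ≈ 0.6400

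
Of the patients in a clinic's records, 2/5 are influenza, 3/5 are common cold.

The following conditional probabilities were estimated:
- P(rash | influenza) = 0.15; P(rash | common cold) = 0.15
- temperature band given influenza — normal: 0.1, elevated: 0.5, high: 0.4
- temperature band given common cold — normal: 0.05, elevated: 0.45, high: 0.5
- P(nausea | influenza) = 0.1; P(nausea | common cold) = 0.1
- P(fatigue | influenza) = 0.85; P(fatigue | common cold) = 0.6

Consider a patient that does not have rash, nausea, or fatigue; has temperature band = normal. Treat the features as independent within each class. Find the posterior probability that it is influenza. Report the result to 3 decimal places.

influenza: 0.4 × (1−0.15) × 0.1 × (1−0.1) × (1−0.85) = 0.00459
common cold: 0.6 × (1−0.15) × 0.05 × (1−0.1) × (1−0.6) = 0.00918
P(influenza | x) = 0.00459 / 0.01377 ≈ 0.333

0.333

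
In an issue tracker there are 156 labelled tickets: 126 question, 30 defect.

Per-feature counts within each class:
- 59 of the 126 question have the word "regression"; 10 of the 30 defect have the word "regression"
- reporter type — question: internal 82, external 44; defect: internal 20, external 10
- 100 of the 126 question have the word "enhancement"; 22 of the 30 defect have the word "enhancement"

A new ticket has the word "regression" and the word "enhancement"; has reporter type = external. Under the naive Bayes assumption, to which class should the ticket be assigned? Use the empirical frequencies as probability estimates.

question

question: (126/156) × (59/126) × (44/126) × (100/126) ≈ 0.104819
defect: (30/156) × (10/30) × (10/30) × (22/30) ≈ 0.0156695
Highest score → question.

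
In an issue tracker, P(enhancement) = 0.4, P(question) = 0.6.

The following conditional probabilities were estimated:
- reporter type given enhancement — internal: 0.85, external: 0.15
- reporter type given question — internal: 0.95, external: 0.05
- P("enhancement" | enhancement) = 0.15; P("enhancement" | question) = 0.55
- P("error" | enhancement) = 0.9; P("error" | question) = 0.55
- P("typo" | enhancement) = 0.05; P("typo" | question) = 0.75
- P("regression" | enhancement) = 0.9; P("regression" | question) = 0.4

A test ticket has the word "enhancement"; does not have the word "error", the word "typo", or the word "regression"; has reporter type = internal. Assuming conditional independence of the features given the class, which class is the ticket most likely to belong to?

question

enhancement: 0.4 × 0.85 × 0.15 × (1−0.9) × (1−0.05) × (1−0.9) = 0.0004845
question: 0.6 × 0.95 × 0.55 × (1−0.55) × (1−0.75) × (1−0.4) = 0.02116125
Highest score → question.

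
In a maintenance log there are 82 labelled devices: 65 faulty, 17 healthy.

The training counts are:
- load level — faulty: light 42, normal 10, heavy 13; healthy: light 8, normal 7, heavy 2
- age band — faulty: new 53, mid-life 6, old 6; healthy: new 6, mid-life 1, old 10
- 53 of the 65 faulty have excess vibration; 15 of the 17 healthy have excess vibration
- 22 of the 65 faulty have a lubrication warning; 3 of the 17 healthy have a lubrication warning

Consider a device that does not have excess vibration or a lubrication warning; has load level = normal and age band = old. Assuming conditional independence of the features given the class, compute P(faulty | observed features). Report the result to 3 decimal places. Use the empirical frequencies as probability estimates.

0.220

faulty: (65/82) × (10/65) × (6/65) × (12/65) × (43/65) ≈ 0.00137482
healthy: (17/82) × (7/17) × (10/17) × (2/17) × (14/17) ≈ 0.00486514
P(faulty | x) = 0.00137482 / 0.00623996 ≈ 0.220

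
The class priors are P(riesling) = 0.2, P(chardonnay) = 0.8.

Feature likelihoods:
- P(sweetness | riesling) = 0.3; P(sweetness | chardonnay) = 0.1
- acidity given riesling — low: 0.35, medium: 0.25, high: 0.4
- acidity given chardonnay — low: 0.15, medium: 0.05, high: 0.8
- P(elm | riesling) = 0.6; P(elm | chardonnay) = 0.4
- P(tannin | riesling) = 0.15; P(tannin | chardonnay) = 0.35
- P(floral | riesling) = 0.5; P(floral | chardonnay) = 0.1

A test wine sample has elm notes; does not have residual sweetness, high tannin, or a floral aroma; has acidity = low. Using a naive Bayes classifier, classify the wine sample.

riesling: 0.2 × (1−0.3) × 0.35 × 0.6 × (1−0.15) × (1−0.5) = 0.012495
chardonnay: 0.8 × (1−0.1) × 0.15 × 0.4 × (1−0.35) × (1−0.1) = 0.025272
Highest score → chardonnay.

chardonnay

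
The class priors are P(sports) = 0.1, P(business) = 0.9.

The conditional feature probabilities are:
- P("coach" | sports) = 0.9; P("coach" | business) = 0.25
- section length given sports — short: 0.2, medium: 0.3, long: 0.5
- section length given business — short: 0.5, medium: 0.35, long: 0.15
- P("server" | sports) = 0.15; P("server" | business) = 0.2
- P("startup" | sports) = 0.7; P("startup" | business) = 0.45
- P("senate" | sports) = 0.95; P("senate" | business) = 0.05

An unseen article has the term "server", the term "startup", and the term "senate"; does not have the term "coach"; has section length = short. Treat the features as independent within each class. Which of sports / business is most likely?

sports: 0.1 × (1−0.9) × 0.2 × 0.15 × 0.7 × 0.95 = 0.0001995
business: 0.9 × (1−0.25) × 0.5 × 0.2 × 0.45 × 0.05 = 0.00151875
Highest score → business.

business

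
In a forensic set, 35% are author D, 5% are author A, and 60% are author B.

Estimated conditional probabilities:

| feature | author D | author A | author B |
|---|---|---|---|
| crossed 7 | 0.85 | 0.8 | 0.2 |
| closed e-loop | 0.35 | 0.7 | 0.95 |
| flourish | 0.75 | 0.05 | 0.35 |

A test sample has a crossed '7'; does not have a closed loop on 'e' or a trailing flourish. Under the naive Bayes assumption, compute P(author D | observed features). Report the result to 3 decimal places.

0.760

author D: 0.35 × 0.85 × (1−0.35) × (1−0.75) = 0.04834375
author A: 0.05 × 0.8 × (1−0.7) × (1−0.05) = 0.0114
author B: 0.6 × 0.2 × (1−0.95) × (1−0.35) = 0.0039
P(author D | x) = 0.04834375 / 0.06364375 ≈ 0.760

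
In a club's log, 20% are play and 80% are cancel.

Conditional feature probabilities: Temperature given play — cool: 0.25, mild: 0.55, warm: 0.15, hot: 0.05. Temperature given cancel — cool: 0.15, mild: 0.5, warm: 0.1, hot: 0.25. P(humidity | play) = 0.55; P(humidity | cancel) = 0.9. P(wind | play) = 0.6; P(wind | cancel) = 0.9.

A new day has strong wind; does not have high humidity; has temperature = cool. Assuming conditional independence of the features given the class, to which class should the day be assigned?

play

play: 0.2 × 0.25 × (1−0.55) × 0.6 = 0.0135
cancel: 0.8 × 0.15 × (1−0.9) × 0.9 = 0.0108
Highest score → play.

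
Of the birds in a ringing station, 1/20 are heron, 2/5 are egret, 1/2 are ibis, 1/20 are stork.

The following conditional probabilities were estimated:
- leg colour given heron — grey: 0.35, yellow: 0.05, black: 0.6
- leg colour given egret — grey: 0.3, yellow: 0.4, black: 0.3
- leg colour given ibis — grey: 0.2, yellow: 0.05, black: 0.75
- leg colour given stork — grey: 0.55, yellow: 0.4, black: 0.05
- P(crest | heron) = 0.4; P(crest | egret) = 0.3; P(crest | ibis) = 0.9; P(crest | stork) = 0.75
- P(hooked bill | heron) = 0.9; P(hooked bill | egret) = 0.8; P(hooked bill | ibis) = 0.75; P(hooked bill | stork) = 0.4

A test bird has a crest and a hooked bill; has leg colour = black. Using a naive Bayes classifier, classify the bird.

ibis

heron: 0.05 × 0.6 × 0.4 × 0.9 = 0.0108
egret: 0.4 × 0.3 × 0.3 × 0.8 = 0.0288
ibis: 0.5 × 0.75 × 0.9 × 0.75 = 0.253125
stork: 0.05 × 0.05 × 0.75 × 0.4 = 0.00075
Highest score → ibis.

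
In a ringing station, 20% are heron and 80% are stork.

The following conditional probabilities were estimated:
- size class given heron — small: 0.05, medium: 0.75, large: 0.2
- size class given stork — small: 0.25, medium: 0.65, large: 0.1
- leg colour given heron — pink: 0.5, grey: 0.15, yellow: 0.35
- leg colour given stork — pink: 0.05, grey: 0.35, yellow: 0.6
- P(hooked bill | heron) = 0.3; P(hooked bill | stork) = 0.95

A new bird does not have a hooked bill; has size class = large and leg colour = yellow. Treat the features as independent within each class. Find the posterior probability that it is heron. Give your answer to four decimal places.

heron: 0.2 × 0.2 × 0.35 × (1−0.3) = 0.0098
stork: 0.8 × 0.1 × 0.6 × (1−0.95) = 0.0024
P(heron | x) = 0.0098 / 0.0122 ≈ 0.8033

0.8033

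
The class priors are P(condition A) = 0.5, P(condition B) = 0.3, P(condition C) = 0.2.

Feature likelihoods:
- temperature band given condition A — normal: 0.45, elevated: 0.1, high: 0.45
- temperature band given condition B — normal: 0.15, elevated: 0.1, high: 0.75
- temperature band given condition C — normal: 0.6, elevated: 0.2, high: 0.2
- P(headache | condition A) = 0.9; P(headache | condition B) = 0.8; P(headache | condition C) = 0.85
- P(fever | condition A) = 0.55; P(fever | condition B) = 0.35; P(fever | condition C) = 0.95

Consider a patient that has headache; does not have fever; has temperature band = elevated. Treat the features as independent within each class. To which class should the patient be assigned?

condition A: 0.5 × 0.1 × 0.9 × (1−0.55) = 0.02025
condition B: 0.3 × 0.1 × 0.8 × (1−0.35) = 0.0156
condition C: 0.2 × 0.2 × 0.85 × (1−0.95) = 0.0017
Highest score → condition A.

condition A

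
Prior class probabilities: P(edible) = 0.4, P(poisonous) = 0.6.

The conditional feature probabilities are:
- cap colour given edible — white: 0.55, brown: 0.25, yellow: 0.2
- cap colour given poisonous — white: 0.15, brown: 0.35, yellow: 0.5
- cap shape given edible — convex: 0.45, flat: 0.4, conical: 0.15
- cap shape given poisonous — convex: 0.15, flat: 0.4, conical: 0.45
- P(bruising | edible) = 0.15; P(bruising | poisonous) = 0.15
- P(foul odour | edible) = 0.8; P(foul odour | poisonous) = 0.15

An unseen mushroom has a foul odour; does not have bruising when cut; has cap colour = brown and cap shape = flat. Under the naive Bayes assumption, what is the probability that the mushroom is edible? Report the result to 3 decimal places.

edible: 0.4 × 0.25 × 0.4 × (1−0.15) × 0.8 = 0.0272
poisonous: 0.6 × 0.35 × 0.4 × (1−0.15) × 0.15 = 0.01071
P(edible | x) = 0.0272 / 0.03791 ≈ 0.717

0.717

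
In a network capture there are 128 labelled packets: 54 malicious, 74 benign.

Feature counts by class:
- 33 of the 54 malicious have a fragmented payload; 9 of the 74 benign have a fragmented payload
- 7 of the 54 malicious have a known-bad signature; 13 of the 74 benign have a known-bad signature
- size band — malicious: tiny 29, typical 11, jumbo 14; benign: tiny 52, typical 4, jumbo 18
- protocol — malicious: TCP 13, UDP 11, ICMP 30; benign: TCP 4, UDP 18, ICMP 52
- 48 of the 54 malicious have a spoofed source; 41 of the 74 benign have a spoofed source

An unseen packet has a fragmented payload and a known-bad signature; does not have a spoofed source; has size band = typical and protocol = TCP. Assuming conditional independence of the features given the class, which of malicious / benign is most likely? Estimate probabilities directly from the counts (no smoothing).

malicious

malicious: (54/128) × (33/54) × (7/54) × (11/54) × (13/54) × (6/54) ≈ 0.000182102
benign: (74/128) × (9/74) × (13/74) × (4/74) × (4/74) × (33/74) ≈ 0.0000160947
Highest score → malicious.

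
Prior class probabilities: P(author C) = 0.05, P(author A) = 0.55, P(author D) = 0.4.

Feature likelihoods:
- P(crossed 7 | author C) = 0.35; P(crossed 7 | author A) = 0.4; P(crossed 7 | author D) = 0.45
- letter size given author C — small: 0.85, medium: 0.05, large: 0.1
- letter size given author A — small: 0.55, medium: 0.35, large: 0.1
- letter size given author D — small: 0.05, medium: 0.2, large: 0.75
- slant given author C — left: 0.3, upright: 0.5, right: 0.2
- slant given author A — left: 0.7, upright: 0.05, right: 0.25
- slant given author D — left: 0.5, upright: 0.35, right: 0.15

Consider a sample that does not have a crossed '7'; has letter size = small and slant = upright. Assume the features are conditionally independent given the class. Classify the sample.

author C: 0.05 × (1−0.35) × 0.85 × 0.5 = 0.0138125
author A: 0.55 × (1−0.4) × 0.55 × 0.05 = 0.009075
author D: 0.4 × (1−0.45) × 0.05 × 0.35 = 0.00385
Highest score → author C.

author C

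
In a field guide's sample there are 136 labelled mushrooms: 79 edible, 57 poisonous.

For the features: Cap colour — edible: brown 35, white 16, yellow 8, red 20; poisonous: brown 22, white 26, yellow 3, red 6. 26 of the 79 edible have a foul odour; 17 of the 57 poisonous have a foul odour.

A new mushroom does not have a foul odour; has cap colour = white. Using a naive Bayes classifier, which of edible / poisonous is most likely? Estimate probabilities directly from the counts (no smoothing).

edible: (79/136) × (16/79) × (53/79) ≈ 0.0789278
poisonous: (57/136) × (26/57) × (40/57) ≈ 0.134159
Highest score → poisonous.

poisonous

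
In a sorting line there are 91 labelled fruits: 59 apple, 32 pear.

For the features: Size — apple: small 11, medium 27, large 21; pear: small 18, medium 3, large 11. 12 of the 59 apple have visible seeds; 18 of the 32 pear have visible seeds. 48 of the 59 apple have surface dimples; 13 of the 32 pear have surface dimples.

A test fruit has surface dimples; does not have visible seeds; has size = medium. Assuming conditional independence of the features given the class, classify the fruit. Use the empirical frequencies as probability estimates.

apple

apple: (59/91) × (27/59) × (47/59) × (48/59) ≈ 0.19229
pear: (32/91) × (3/32) × (14/32) × (13/32) = 0.005859375
Highest score → apple.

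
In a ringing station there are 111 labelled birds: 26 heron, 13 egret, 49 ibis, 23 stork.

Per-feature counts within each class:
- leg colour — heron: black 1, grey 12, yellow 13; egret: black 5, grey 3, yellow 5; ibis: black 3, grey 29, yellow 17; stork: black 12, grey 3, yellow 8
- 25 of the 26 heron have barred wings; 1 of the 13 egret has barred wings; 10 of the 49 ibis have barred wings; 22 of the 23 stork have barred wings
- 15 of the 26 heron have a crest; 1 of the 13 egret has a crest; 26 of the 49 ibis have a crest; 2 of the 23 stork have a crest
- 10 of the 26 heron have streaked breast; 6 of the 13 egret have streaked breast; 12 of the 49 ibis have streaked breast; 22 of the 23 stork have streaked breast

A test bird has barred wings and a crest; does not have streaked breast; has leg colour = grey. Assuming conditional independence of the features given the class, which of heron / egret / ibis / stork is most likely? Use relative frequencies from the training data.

heron

heron: (26/111) × (12/26) × (25/26) × (15/26) × (16/26) ≈ 0.0369054
egret: (13/111) × (3/13) × (1/13) × (1/13) × (7/13) ≈ 0.0000861125
ibis: (49/111) × (29/49) × (10/49) × (26/49) × (37/49) ≈ 0.021363
stork: (23/111) × (3/23) × (22/23) × (2/23) × (1/23) ≈ 0.0000977389
Highest score → heron.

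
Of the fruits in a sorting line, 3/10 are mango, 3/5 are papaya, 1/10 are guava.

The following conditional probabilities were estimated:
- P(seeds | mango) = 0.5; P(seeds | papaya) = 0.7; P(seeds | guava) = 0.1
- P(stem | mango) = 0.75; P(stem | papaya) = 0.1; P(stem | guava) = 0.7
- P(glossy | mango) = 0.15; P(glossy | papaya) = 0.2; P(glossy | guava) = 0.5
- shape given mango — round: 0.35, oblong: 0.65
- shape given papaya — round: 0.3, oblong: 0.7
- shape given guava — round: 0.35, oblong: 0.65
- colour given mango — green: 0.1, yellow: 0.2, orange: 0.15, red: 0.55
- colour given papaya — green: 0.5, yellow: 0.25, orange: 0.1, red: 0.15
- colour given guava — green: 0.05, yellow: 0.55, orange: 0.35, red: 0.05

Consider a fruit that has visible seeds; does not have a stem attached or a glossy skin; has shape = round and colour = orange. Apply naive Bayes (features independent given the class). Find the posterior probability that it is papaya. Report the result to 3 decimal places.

mango: 0.3 × 0.5 × (1−0.75) × (1−0.15) × 0.35 × 0.15 = 0.0016734375
papaya: 0.6 × 0.7 × (1−0.1) × (1−0.2) × 0.3 × 0.1 = 0.009072
guava: 0.1 × 0.1 × (1−0.7) × (1−0.5) × 0.35 × 0.35 = 0.00018375
P(papaya | x) = 0.009072 / 0.0109291875 ≈ 0.830

0.830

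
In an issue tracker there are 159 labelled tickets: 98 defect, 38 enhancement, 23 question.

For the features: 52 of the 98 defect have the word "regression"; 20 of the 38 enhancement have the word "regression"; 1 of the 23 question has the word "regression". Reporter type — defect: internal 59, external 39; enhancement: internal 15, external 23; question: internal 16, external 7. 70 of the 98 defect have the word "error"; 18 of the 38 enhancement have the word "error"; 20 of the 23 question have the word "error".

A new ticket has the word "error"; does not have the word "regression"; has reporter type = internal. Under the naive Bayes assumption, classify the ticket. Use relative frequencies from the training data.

defect: (98/159) × (46/98) × (59/98) × (70/98) ≈ 0.124411
enhancement: (38/159) × (18/38) × (15/38) × (18/38) ≈ 0.0211676
question: (23/159) × (22/23) × (16/23) × (20/23) ≈ 0.0836989
Highest score → defect.

defect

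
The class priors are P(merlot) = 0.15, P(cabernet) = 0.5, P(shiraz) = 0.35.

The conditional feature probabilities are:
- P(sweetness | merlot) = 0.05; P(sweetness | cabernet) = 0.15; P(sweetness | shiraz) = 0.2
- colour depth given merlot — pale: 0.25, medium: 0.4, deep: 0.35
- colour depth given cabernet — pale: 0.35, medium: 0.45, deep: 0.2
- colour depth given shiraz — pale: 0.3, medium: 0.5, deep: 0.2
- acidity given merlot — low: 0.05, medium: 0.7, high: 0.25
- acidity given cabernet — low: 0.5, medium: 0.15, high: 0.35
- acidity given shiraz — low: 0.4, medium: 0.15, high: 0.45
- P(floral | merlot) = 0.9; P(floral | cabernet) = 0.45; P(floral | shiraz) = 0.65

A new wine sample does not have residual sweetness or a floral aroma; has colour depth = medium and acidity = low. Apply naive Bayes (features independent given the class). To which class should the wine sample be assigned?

merlot: 0.15 × (1−0.05) × 0.4 × 0.05 × (1−0.9) = 0.000285
cabernet: 0.5 × (1−0.15) × 0.45 × 0.5 × (1−0.45) = 0.05259375
shiraz: 0.35 × (1−0.2) × 0.5 × 0.4 × (1−0.65) = 0.0196
Highest score → cabernet.

cabernet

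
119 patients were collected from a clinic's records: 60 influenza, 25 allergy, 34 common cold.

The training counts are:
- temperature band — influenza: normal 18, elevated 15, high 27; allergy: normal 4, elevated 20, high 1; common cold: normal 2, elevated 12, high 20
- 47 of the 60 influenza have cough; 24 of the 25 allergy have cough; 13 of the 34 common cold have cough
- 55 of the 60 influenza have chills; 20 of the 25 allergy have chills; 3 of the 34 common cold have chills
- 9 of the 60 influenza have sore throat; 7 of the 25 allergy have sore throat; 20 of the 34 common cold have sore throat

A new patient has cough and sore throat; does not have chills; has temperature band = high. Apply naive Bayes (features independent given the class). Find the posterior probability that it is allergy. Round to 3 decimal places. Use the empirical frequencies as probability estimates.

0.012

influenza: (60/119) × (27/60) × (47/60) × (5/60) × (9/60) ≈ 0.00222164
allergy: (25/119) × (1/25) × (24/25) × (5/25) × (7/25) ≈ 0.000451765
common cold: (34/119) × (20/34) × (13/34) × (31/34) × (20/34) ≈ 0.0344652
P(allergy | x) = 0.000451765 / 0.037138605 ≈ 0.012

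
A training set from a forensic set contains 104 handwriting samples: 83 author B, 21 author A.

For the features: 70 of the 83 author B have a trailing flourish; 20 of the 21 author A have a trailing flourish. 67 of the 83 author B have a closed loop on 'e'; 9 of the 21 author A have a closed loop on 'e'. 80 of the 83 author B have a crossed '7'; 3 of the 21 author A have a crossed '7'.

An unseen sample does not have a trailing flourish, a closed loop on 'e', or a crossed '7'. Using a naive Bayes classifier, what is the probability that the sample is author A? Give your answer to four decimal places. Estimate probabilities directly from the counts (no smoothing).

0.8439

author B: (83/104) × (13/83) × (16/83) × (3/83) ≈ 0.000870954
author A: (21/104) × (1/21) × (12/21) × (18/21) ≈ 0.00470958
P(author A | x) = 0.00470958 / 0.005580534 ≈ 0.8439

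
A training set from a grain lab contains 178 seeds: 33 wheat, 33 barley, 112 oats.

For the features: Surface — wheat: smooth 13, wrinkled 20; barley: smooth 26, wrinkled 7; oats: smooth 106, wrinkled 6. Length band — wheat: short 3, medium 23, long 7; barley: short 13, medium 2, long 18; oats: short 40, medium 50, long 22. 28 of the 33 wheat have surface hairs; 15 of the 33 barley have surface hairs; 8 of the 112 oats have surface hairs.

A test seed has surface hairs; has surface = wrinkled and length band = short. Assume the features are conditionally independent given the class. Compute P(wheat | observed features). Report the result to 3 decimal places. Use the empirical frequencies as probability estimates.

wheat: (33/178) × (20/33) × (3/33) × (28/33) ≈ 0.00866685
barley: (33/178) × (7/33) × (13/33) × (15/33) ≈ 0.00704182
oats: (112/178) × (6/112) × (40/112) × (8/112) ≈ 0.000859895
P(wheat | x) = 0.00866685 / 0.016568565 ≈ 0.523

0.523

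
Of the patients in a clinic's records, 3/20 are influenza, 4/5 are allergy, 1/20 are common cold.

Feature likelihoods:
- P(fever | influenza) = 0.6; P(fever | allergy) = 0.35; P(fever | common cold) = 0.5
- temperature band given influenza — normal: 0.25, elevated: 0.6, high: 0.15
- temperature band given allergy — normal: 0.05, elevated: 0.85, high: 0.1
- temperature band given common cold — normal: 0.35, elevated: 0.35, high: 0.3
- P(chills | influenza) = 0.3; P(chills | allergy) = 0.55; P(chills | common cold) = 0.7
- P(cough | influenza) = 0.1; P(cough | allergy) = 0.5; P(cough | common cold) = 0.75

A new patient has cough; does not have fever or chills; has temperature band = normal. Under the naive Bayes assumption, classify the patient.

allergy

influenza: 0.15 × (1−0.6) × 0.25 × (1−0.3) × 0.1 = 0.00105
allergy: 0.8 × (1−0.35) × 0.05 × (1−0.55) × 0.5 = 0.00585
common cold: 0.05 × (1−0.5) × 0.35 × (1−0.7) × 0.75 = 0.00196875
Highest score → allergy.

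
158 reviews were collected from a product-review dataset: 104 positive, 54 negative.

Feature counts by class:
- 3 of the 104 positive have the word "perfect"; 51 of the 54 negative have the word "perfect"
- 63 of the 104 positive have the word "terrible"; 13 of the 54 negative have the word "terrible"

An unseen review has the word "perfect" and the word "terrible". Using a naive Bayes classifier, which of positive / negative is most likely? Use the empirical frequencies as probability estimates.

negative

positive: (104/158) × (3/104) × (63/104) ≈ 0.0115019
negative: (54/158) × (51/54) × (13/54) ≈ 0.0777075
Highest score → negative.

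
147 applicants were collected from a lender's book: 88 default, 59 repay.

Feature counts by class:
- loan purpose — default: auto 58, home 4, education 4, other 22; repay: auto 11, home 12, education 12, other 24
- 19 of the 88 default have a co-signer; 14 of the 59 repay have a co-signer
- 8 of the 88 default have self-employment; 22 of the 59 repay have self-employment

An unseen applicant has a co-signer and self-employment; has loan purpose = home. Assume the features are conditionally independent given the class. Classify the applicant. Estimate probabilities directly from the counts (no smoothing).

default: (88/147) × (4/88) × (19/88) × (8/88) ≈ 0.000534098
repay: (59/147) × (12/59) × (14/59) × (22/59) ≈ 0.00722288
Highest score → repay.

repay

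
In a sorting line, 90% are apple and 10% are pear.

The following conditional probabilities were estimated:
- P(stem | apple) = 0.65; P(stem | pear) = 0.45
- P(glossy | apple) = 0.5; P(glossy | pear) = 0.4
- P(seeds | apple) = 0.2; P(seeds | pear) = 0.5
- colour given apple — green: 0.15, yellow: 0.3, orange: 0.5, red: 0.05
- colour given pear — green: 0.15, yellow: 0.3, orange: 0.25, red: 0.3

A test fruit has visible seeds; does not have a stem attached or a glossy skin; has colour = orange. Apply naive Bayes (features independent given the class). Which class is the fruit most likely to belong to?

apple

apple: 0.9 × (1−0.65) × (1−0.5) × 0.2 × 0.5 = 0.01575
pear: 0.1 × (1−0.45) × (1−0.4) × 0.5 × 0.25 = 0.004125
Highest score → apple.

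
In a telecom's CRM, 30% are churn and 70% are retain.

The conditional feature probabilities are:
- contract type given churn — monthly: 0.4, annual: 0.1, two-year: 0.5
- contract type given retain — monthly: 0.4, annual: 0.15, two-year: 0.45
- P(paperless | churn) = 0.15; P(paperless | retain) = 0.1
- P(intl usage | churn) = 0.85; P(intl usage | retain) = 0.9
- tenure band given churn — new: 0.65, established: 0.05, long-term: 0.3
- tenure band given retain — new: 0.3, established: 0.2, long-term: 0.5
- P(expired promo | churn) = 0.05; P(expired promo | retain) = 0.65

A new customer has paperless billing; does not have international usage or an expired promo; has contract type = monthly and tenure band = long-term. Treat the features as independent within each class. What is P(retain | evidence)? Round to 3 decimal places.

churn: 0.3 × 0.4 × 0.15 × (1−0.85) × 0.3 × (1−0.05) = 0.0007695
retain: 0.7 × 0.4 × 0.1 × (1−0.9) × 0.5 × (1−0.65) = 0.00049
P(retain | x) = 0.00049 / 0.0012595 ≈ 0.389

0.389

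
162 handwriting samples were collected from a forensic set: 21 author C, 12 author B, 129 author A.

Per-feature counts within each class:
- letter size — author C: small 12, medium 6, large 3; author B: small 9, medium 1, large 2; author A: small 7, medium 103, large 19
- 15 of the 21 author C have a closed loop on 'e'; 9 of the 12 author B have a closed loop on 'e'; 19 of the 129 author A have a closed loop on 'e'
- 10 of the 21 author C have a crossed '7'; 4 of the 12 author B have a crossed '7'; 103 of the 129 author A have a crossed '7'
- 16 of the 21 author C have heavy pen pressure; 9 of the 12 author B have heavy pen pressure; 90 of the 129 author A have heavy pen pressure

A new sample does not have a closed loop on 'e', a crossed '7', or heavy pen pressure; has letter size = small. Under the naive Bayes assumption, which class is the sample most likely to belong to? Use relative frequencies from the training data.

author C: (21/162) × (12/21) × (6/21) × (11/21) × (5/21) ≈ 0.0026395
author B: (12/162) × (9/12) × (3/12) × (8/12) × (3/12) ≈ 0.00231481
author A: (129/162) × (7/129) × (110/129) × (26/129) × (39/129) ≈ 0.00224515
Highest score → author C.

author C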